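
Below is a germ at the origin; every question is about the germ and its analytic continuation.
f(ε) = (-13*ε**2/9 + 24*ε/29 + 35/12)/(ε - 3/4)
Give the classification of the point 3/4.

The denominator factor ε - 3/4 vanishes at 3/4 and appears to the power 1; the numerator there equals 3793/1392, nonzero, and no other factor vanishes.
Hence a pole whose order is the multiplicity, 1.

The point is a pole of order 1.


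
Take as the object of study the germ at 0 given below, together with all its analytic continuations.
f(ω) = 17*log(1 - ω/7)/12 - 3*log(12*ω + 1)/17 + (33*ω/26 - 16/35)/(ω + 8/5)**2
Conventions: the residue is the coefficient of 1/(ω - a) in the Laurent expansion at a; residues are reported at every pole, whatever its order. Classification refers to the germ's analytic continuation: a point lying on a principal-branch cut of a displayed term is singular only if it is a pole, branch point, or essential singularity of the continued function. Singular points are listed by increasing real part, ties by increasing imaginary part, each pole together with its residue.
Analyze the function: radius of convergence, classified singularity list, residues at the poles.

Radius of convergence at 0: 1/12.
At -8/5: a pole of order 2; residue 33/26.
At -1/12: a logarithmic branch point.
At 7: a logarithmic branch point.

Denominator factor (ω + 8/5)^2: pole of order 2 at -8/5, modulus 8/5.
Branch term (-3/17)*log(1 - ω/(-1/12)): its argument vanishes at ω = -1/12, a logarithmic branch point, modulus 1/12.
Branch term (17/12)*log(1 - ω/(7)): its argument vanishes at ω = 7, a logarithmic branch point, modulus 7.
The radius of convergence is the smallest modulus among the singular points: 1/12.
The branch terms are analytic at -8/5 and contribute nothing to the residue; only the rational part matters.
At the order-2 pole -8/5 set g(ω) = (ω - (-8/5))^2*(rational part) = 33*ω/26 - 16/35.
Order-2 pole: residue = g'(a); g'(-8/5) = 33/26, so the residue is 33/26.
List the singular points by increasing real part (a conjugate pair: the negative imaginary part first).


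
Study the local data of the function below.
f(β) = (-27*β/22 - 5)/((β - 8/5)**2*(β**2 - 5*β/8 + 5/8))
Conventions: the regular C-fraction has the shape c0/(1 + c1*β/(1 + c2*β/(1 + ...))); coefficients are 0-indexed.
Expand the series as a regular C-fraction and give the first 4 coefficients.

Taylor coefficients (expand at 0): a_0 = -25/8, a_1 = -2745/352, a_2 = -41785/5632, a_3 = 567/512.
c0 = a_0 = -25/8. Peel one level at a time: if S = 1 + c*β/S' with S'(0) = 1, then c is the β-coefficient of S and S' = c*β/(S - 1).
S_1 = c0/f = 1 + (-549/220)*β + (745969/193600)*β^2 + ...; c1 = -549/220.
S_2 = c1*β/(S_1 - 1) = 1 + (12229/7920)*β + (6622673/6324480)*β^2 + ...; c2 = 12229/7920.
S_3 = c2*β/(S_2 - 1) = 1 + (-72849403/107419536)*β + ...; c3 = -72849403/107419536.

The regular C-fraction coefficients are [-25/8, -549/220, 12229/7920, -72849403/107419536].


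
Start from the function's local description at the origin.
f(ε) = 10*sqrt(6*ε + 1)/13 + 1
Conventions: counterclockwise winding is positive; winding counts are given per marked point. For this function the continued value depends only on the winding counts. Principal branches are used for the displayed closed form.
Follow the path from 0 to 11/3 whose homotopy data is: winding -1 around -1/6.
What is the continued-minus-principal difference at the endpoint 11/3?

The rational part is single-valued and drops out of the difference; each branch term changes only by its own monodromy.
(10/13)*sqrt(1 - ε/(-1/6)): winding -1 is odd, the square root flips sign, contributing -2*(10/13)*sqrt(1 - (11/3)/(-1/6)) = -2*(10/13)*sqrt(23) = -(20/13)*sqrt(23).
Summing the contributions at ε = 11/3 gives -(20/13)*sqrt(23).

Continued minus principal equals -(20/13)*sqrt(23).


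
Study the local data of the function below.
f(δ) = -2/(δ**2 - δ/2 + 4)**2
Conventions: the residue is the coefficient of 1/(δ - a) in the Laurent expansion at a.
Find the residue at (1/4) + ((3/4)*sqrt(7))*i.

The residue is ((32/1323)*sqrt(7))*i.

The factor δ**2 - δ/2 + 4 splits as (δ - a)(δ - a') with a = (1/4) + ((3/4)*sqrt(7))*i, a' = (1/4) - ((3/4)*sqrt(7))*i. At the order-2 pole a set g(δ) = (δ - a)^2*f(δ) = [-2] / (δ - a')^2.
Order-2 pole: residue = g'(a); g'((1/4) + ((3/4)*sqrt(7))*i) = ((32/1323)*sqrt(7))*i, so the residue is ((32/1323)*sqrt(7))*i.


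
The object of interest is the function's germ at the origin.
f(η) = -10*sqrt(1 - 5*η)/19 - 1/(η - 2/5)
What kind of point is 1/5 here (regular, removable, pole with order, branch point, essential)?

The point is an algebraic (square-root) branch point.

The term (-10/19)*sqrt(1 - η/(1/5)) has argument 1 - 1/5/(1/5) = 0 at 1/5: a square-root (algebraic, two-sheeted) branch point; the remaining terms are analytic or single-valued there.


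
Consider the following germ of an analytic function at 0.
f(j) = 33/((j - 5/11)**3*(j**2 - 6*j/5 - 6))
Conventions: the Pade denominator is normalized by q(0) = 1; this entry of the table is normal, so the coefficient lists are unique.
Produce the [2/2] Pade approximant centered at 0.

Taylor coefficients needed (expand at 0): a_0 = 14641/250, a_1 = 234256/625, a_2 = 61331149/37500, a_3 = 1119611911/187500, a_4 = 110569402999/5625000.
Write the denominator as Q(j) = 1 + q1*j + q2*j^2. Requiring Q*f - P = O(j^5) with deg P <= 2 kills the coefficients of j^3..j^4 in Q*f:
  j^3: a_3 + q1*a_2 + q2*a_1 = 0, i.e. 1119611911/187500 + (61331149/37500)*q1 + (234256/625)*q2 = 0.
  j^4: a_4 + q1*a_3 + q2*a_2 = 0, i.e. 110569402999/5625000 + (1119611911/187500)*q1 + (61331149/37500)*q2 = 0.
Solving this linear system: q1 = -78671771/14326445, q2 = 138055667/17191734.
The numerator is Q*f truncated at degree 2: P0 = a_0 = 14641/250; P1 = a_1 + q1*a_0 = 190588880757/3581611250; P2 = a_2 + q1*a_1 + q2*a_0 = 425939954352/8954028125.

The Pade approximant has numerator coefficients [14641/250, 190588880757/3581611250, 425939954352/8954028125]; denominator coefficients [1, -78671771/14326445, 138055667/17191734].


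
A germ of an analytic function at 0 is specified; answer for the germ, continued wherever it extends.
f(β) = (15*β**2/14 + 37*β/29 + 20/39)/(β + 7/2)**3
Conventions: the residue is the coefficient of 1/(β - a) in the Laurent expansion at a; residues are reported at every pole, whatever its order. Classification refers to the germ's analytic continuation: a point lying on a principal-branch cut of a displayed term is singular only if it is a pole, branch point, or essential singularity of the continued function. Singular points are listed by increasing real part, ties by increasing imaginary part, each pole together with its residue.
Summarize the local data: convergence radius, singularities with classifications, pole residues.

Denominator factor (β + 7/2)^3: pole of order 3 at -7/2, modulus 7/2.
The radius of convergence is the smallest modulus among the singular points: 7/2.
At the order-3 pole -7/2 set g(β) = (β - (-7/2))^3*f(β) = 15*β**2/14 + 37*β/29 + 20/39.
Order-3 pole: residue = g''(a)/2; g''(-7/2) = 15/7, so the residue is 15/14.

Radius of convergence at 0: 7/2.
At -7/2: a pole of order 3; residue 15/14.


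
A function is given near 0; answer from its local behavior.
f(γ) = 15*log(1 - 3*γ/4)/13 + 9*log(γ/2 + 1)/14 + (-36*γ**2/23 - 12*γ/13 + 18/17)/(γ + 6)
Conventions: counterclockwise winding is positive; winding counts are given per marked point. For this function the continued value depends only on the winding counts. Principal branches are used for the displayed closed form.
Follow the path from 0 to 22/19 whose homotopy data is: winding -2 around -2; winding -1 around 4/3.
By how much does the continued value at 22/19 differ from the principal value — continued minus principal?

Continued minus principal equals -(444/91)*pi*i.

The rational part is single-valued and drops out of the difference; each branch term changes only by its own monodromy.
(9/14)*log(1 - γ/(-2)): each positive loop around -2 adds 2*pi*i to the log, so winding -2 contributes (9/14)*(-2)*2*pi*i = -(18/7)*pi*i.
(15/13)*log(1 - γ/(4/3)): each positive loop around 4/3 adds 2*pi*i to the log, so winding -1 contributes (15/13)*(-1)*2*pi*i = -(30/13)*pi*i.
Summing the contributions at γ = 22/19 gives -(444/91)*pi*i.


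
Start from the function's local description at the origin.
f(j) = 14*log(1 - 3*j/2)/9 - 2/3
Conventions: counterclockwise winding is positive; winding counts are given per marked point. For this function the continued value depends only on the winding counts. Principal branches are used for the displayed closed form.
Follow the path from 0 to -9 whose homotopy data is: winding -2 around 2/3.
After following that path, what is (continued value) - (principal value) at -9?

Continued minus principal equals -(56/9)*pi*i.

The rational part is single-valued and drops out of the difference; each branch term changes only by its own monodromy.
(14/9)*log(1 - j/(2/3)): each positive loop around 2/3 adds 2*pi*i to the log, so winding -2 contributes (14/9)*(-2)*2*pi*i = -(56/9)*pi*i.
Summing the contributions at j = -9 gives -(56/9)*pi*i.


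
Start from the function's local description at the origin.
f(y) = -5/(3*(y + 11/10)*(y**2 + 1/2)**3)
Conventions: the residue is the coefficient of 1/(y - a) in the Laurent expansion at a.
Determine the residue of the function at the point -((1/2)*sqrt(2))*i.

The residue is (2500000/15000633) - ((39028825/30001266)*sqrt(2))*i.

The factor y**2 + 1/2 splits as (y - a)(y - a') with a = -((1/2)*sqrt(2))*i, a' = ((1/2)*sqrt(2))*i. At the order-3 pole a set g(y) = (y - a)^3*f(y) = [-5/(3*(y + 11/10))] / (y - a')^3.
Order-3 pole: residue = g''(a)/2; g''(-((1/2)*sqrt(2))*i) = (5000000/15000633) - ((39028825/15000633)*sqrt(2))*i, so the residue is (2500000/15000633) - ((39028825/30001266)*sqrt(2))*i.


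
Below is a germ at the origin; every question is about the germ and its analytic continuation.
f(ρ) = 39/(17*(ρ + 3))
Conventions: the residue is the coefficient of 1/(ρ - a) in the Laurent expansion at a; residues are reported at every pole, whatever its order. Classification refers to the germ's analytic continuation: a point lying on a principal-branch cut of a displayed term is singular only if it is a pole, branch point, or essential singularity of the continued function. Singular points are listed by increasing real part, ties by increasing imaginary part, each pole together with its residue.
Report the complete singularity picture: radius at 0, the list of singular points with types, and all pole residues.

Denominator factor (ρ + 3): pole of order 1 at -3, modulus 3.
The radius of convergence is the smallest modulus among the singular points: 3.
At the order-1 pole -3 set g(ρ) = (ρ - (-3))*f(ρ) = 39/17.
Simple pole: residue = g(a) at a = -3, which is 39/17.

Radius of convergence at 0: 3.
At -3: a pole of order 1; residue 39/17.


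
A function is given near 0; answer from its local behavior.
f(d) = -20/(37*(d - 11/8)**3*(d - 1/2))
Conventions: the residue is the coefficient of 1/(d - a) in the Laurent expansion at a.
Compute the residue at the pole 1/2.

At the order-1 pole 1/2 set g(d) = (d - (1/2))*f(d) = -20/(37*(d - 11/8)**3).
Simple pole: residue = g(a) at a = 1/2, which is 10240/12691.

The residue is 10240/12691.


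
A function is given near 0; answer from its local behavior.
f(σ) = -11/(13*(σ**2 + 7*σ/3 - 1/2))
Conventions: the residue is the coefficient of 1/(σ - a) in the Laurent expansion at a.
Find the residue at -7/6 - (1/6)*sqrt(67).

The factor σ**2 + 7*σ/3 - 1/2 splits as (σ - a)(σ - a') with a = -7/6 - (1/6)*sqrt(67), a' = -7/6 + (1/6)*sqrt(67). At the order-1 pole a set g(σ) = (σ - a)*f(σ) = [-11/13] / (σ - a').
Simple pole: residue = g(a) at a = -7/6 - (1/6)*sqrt(67), which is (33/871)*sqrt(67).

The residue is (33/871)*sqrt(67).


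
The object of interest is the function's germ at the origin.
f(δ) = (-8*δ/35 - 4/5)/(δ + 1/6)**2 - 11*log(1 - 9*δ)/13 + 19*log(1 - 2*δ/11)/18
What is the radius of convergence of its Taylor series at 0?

The radius of convergence is 1/9.

Denominator factor (δ + 1/6)^2: pole of order 2 at -1/6, modulus 1/6.
Branch term (19/18)*log(1 - δ/(11/2)): its argument vanishes at δ = 11/2, a logarithmic branch point, modulus 11/2.
Branch term (-11/13)*log(1 - δ/(1/9)): its argument vanishes at δ = 1/9, a logarithmic branch point, modulus 1/9.
The radius of convergence is the smallest modulus among the singular points: 1/9.


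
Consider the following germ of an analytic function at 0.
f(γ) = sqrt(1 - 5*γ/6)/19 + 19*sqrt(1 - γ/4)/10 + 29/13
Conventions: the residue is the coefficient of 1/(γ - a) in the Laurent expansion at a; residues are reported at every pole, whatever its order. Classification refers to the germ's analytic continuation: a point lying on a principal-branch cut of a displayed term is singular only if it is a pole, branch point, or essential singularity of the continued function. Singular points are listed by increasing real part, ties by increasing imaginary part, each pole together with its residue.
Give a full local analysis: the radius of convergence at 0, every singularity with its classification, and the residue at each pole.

Radius of convergence at 0: 6/5.
At 6/5: an algebraic (square-root) branch point.
At 4: an algebraic (square-root) branch point.

Branch term (19/10)*sqrt(1 - γ/(4)): its argument vanishes at γ = 4, a square-root branch point, modulus 4.
Branch term (1/19)*sqrt(1 - γ/(6/5)): its argument vanishes at γ = 6/5, a square-root branch point, modulus 6/5.
The radius of convergence is the smallest modulus among the singular points: 6/5.
List the singular points by increasing real part (a conjugate pair: the negative imaginary part first).


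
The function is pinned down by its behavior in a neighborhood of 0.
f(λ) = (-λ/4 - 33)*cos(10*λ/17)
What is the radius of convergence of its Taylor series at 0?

The factor cos(10*λ/17) is entire and contributes no finite singular point.
The polynomial part has no poles.
No finite singular points: the Taylor series at 0 converges everywhere.

The radius of convergence is infinite.


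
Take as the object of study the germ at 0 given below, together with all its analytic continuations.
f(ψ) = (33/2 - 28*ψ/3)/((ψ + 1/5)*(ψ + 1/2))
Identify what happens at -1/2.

The denominator factor ψ + 1/2 vanishes at -1/2 and appears to the power 1; the numerator there equals 127/6, nonzero, and no other factor vanishes.
Hence a pole whose order is the multiplicity, 1.

The point is a pole of order 1.


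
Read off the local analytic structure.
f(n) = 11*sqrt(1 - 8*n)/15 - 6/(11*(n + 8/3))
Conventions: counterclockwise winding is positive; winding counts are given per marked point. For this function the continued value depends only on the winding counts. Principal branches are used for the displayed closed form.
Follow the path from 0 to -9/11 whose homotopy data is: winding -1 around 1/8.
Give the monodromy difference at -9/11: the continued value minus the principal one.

Continued minus principal equals -(2/15)*sqrt(913).

The rational part is single-valued and drops out of the difference; each branch term changes only by its own monodromy.
(11/15)*sqrt(1 - n/(1/8)): winding -1 is odd, the square root flips sign, contributing -2*(11/15)*sqrt(1 - (-9/11)/(1/8)) = -2*(11/15)*sqrt(83/11) = -(2/15)*sqrt(913).
Summing the contributions at n = -9/11 gives -(2/15)*sqrt(913).


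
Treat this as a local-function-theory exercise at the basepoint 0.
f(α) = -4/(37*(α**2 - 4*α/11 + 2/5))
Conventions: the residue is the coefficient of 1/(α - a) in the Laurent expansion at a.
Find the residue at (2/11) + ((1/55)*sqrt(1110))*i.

The factor α**2 - 4*α/11 + 2/5 splits as (α - a)(α - a') with a = (2/11) + ((1/55)*sqrt(1110))*i, a' = (2/11) - ((1/55)*sqrt(1110))*i. At the order-1 pole a set g(α) = (α - a)*f(α) = [-4/37] / (α - a').
Simple pole: residue = g(a) at a = (2/11) + ((1/55)*sqrt(1110))*i, which is ((11/4107)*sqrt(1110))*i.

The residue is ((11/4107)*sqrt(1110))*i.


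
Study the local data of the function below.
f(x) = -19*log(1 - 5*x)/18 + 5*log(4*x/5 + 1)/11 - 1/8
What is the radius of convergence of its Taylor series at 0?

The radius of convergence is 1/5.

Branch term (-19/18)*log(1 - x/(1/5)): its argument vanishes at x = 1/5, a logarithmic branch point, modulus 1/5.
Branch term (5/11)*log(1 - x/(-5/4)): its argument vanishes at x = -5/4, a logarithmic branch point, modulus 5/4.
The radius of convergence is the smallest modulus among the singular points: 1/5.


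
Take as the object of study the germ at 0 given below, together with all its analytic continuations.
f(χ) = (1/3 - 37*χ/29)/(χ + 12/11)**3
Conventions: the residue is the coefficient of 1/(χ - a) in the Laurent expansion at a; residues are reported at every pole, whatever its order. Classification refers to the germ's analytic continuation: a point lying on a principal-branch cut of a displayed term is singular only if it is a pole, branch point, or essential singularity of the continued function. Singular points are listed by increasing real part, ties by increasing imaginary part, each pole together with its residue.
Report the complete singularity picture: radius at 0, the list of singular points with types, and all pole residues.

Denominator factor (χ + 12/11)^3: pole of order 3 at -12/11, modulus 12/11.
The radius of convergence is the smallest modulus among the singular points: 12/11.
At the order-3 pole -12/11 set g(χ) = (χ - (-12/11))^3*f(χ) = 1/3 - 37*χ/29.
Order-3 pole: residue = g''(a)/2; g''(-12/11) = 0, so the residue is 0.

Radius of convergence at 0: 12/11.
At -12/11: a pole of order 3; residue 0.


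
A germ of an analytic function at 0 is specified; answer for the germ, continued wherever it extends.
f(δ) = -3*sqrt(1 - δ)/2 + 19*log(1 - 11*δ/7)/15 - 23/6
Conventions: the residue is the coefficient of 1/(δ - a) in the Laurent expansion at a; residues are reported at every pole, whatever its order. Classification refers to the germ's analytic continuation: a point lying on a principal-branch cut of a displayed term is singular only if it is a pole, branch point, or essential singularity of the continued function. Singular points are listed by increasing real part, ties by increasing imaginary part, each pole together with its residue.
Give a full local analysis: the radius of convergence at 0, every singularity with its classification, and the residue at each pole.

Branch term (19/15)*log(1 - δ/(7/11)): its argument vanishes at δ = 7/11, a logarithmic branch point, modulus 7/11.
Branch term (-3/2)*sqrt(1 - δ/(1)): its argument vanishes at δ = 1, a square-root branch point, modulus 1.
The radius of convergence is the smallest modulus among the singular points: 7/11.
List the singular points by increasing real part (a conjugate pair: the negative imaginary part first).

Radius of convergence at 0: 7/11.
At 7/11: a logarithmic branch point.
At 1: an algebraic (square-root) branch point.


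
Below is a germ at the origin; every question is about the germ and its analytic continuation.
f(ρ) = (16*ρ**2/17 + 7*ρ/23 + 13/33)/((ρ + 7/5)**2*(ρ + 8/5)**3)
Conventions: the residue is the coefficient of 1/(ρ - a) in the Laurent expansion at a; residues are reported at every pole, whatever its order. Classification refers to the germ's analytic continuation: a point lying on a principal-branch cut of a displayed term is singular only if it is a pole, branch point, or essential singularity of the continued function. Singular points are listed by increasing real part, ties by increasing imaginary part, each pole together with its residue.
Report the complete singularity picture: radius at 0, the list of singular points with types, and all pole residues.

Radius of convergence at 0: 7/5.
At -8/5: a pole of order 3; residue 15870325/4301.
At -7/5: a pole of order 2; residue -15870325/4301.

Denominator factor (ρ + 7/5)^2: pole of order 2 at -7/5, modulus 7/5.
Denominator factor (ρ + 8/5)^3: pole of order 3 at -8/5, modulus 8/5.
The radius of convergence is the smallest modulus among the singular points: 7/5.
At the order-3 pole -8/5 set g(ρ) = (ρ - (-8/5))^3*f(ρ) = (16*ρ**2/17 + 7*ρ/23 + 13/33)/(ρ + 7/5)**2.
Order-3 pole: residue = g''(a)/2; g''(-8/5) = 31740650/4301, so the residue is 15870325/4301.
At the order-2 pole -7/5 set g(ρ) = (ρ - (-7/5))^2*f(ρ) = (16*ρ**2/17 + 7*ρ/23 + 13/33)/(ρ + 8/5)**3.
Order-2 pole: residue = g'(a); g'(-7/5) = -15870325/4301, so the residue is -15870325/4301.
List the singular points by increasing real part (a conjugate pair: the negative imaginary part first).


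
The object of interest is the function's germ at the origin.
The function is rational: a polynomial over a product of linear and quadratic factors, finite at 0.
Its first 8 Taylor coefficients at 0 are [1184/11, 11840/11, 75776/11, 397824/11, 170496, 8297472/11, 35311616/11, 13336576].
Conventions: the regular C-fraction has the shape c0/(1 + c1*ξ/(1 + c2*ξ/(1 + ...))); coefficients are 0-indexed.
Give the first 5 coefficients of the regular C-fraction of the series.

The regular C-fraction coefficients are [1184/11, -10, 18/5, -92/45, 155/207].

Taylor coefficients (read off): a_0 = 1184/11, a_1 = 11840/11, a_2 = 75776/11, a_3 = 397824/11, a_4 = 170496.
c0 = a_0 = 1184/11. Peel one level at a time: if S = 1 + c*ξ/S' with S'(0) = 1, then c is the ξ-coefficient of S and S' = c*ξ/(S - 1).
S_1 = c0/f = 1 + (-10)*ξ + (36)*ξ^2 + ...; c1 = -10.
S_2 = c1*ξ/(S_1 - 1) = 1 + (18/5)*ξ + (184/25)*ξ^2 + ...; c2 = 18/5.
S_3 = c2*ξ/(S_2 - 1) = 1 + (-92/45)*ξ + (124/81)*ξ^2 + ...; c3 = -92/45.
S_4 = c3*ξ/(S_3 - 1) = 1 + (155/207)*ξ + ...; c4 = 155/207.


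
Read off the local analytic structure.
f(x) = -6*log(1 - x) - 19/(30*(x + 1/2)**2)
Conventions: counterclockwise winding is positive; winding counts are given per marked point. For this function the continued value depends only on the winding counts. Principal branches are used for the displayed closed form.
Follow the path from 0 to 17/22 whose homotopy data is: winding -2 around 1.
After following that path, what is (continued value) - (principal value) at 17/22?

The rational part is single-valued and drops out of the difference; each branch term changes only by its own monodromy.
(-6)*log(1 - x/(1)): each positive loop around 1 adds 2*pi*i to the log, so winding -2 contributes (-6)*(-2)*2*pi*i = (24)*pi*i.
Summing the contributions at x = 17/22 gives (24)*pi*i.

Continued minus principal equals (24)*pi*i.


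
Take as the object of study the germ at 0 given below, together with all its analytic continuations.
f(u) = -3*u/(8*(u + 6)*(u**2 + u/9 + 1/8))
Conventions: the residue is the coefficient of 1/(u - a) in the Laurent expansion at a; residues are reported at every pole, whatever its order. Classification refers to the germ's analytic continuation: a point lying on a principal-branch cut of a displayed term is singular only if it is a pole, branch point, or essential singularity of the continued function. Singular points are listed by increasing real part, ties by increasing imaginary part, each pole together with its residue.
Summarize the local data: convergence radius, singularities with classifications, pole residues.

Radius of convergence at 0: (1/4)*sqrt(2).
At -6: a pole of order 1; residue 54/851.
At (-1/18) - ((1/36)*sqrt(158))*i: a pole of order 1; residue (-27/851) + ((135/537832)*sqrt(158))*i.
At (-1/18) + ((1/36)*sqrt(158))*i: a pole of order 1; residue (-27/851) - ((135/537832)*sqrt(158))*i.

Denominator factor (u + 6): pole of order 1 at -6, modulus 6.
Denominator factor (u**2 + u/9 + 1/8): discriminant -79/162, complex-conjugate roots (-1/18) + ((1/36)*sqrt(158))*i and (-1/18) - ((1/36)*sqrt(158))*i; poles of order 1, moduli (1/4)*sqrt(2) and (1/4)*sqrt(2).
The radius of convergence is the smallest modulus among the singular points: (1/4)*sqrt(2).
At the order-1 pole -6 set g(u) = (u - (-6))*f(u) = -3*u/(8*(u**2 + u/9 + 1/8)).
Simple pole: residue = g(a) at a = -6, which is 54/851.
The factor u**2 + u/9 + 1/8 splits as (u - a)(u - a') with a = (-1/18) - ((1/36)*sqrt(158))*i, a' = (-1/18) + ((1/36)*sqrt(158))*i. At the order-1 pole a set g(u) = (u - a)*f(u) = [-3*u/(8*(u + 6))] / (u - a').
Simple pole: residue = g(a) at a = (-1/18) - ((1/36)*sqrt(158))*i, which is (-27/851) + ((135/537832)*sqrt(158))*i.
The factor u**2 + u/9 + 1/8 splits as (u - a)(u - a') with a = (-1/18) + ((1/36)*sqrt(158))*i, a' = (-1/18) - ((1/36)*sqrt(158))*i. At the order-1 pole a set g(u) = (u - a)*f(u) = [-3*u/(8*(u + 6))] / (u - a').
Simple pole: residue = g(a) at a = (-1/18) + ((1/36)*sqrt(158))*i, which is (-27/851) - ((135/537832)*sqrt(158))*i.
List the singular points by increasing real part (a conjugate pair: the negative imaginary part first).


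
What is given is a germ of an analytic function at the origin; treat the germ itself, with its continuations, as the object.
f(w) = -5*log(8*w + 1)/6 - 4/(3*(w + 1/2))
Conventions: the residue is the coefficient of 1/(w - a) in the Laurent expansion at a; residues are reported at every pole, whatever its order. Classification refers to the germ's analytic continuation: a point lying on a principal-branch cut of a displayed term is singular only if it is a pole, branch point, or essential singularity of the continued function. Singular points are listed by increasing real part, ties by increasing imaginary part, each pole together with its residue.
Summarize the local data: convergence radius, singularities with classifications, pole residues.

Radius of convergence at 0: 1/8.
At -1/2: a pole of order 1; residue -4/3.
At -1/8: a logarithmic branch point.

Denominator factor (w + 1/2): pole of order 1 at -1/2, modulus 1/2.
Branch term (-5/6)*log(1 - w/(-1/8)): its argument vanishes at w = -1/8, a logarithmic branch point, modulus 1/8.
The radius of convergence is the smallest modulus among the singular points: 1/8.
The branch term is analytic at -1/2 and contributes nothing to the residue; only the rational part matters.
At the order-1 pole -1/2 set g(w) = (w - (-1/2))*(rational part) = -4/3.
Simple pole: residue = g(a) at a = -1/2, which is -4/3.
List the singular points by increasing real part (a conjugate pair: the negative imaginary part first).


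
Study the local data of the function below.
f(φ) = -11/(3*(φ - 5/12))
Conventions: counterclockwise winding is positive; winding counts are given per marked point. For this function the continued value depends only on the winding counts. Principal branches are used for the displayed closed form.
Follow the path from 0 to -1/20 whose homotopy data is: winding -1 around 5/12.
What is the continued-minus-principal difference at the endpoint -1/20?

Continued minus principal equals 0.

The function is rational, hence single-valued: continuing it around any pole returns the same value, so the difference is 0.


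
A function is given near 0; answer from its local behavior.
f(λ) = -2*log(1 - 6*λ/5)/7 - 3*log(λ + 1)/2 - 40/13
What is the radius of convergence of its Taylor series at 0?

Branch term (-2/7)*log(1 - λ/(5/6)): its argument vanishes at λ = 5/6, a logarithmic branch point, modulus 5/6.
Branch term (-3/2)*log(1 - λ/(-1)): its argument vanishes at λ = -1, a logarithmic branch point, modulus 1.
The radius of convergence is the smallest modulus among the singular points: 5/6.

The radius of convergence is 5/6.


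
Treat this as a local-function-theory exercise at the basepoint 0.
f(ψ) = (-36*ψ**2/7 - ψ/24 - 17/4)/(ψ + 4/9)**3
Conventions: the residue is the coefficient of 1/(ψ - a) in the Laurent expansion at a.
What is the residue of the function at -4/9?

At the order-3 pole -4/9 set g(ψ) = (ψ - (-4/9))^3*f(ψ) = -36*ψ**2/7 - ψ/24 - 17/4.
Order-3 pole: residue = g''(a)/2; g''(-4/9) = -72/7, so the residue is -36/7.

The residue is -36/7.


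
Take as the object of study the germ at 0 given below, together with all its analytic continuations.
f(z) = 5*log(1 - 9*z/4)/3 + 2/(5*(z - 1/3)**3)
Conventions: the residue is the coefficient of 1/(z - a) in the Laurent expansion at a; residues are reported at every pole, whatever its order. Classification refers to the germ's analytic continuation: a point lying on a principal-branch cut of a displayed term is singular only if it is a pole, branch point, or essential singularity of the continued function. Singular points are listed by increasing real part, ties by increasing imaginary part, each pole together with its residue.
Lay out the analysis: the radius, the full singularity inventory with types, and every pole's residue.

Denominator factor (z - 1/3)^3: pole of order 3 at 1/3, modulus 1/3.
Branch term (5/3)*log(1 - z/(4/9)): its argument vanishes at z = 4/9, a logarithmic branch point, modulus 4/9.
The radius of convergence is the smallest modulus among the singular points: 1/3.
The branch term is analytic at 1/3 and contributes nothing to the residue; only the rational part matters.
At the order-3 pole 1/3 set g(z) = (z - (1/3))^3*(rational part) = 2/5.
Order-3 pole: residue = g''(a)/2; g''(1/3) = 0, so the residue is 0.
List the singular points by increasing real part (a conjugate pair: the negative imaginary part first).

Radius of convergence at 0: 1/3.
At 1/3: a pole of order 3; residue 0.
At 4/9: a logarithmic branch point.


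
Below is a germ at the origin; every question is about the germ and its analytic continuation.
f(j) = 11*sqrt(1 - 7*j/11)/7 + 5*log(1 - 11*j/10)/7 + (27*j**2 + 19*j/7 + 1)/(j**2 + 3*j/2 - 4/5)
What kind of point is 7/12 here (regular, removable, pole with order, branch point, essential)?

Denominator factors: j**2 + 3*j/2 - 4/5 = 299/720 at j = 7/12 — none vanishes.
Branch term sqrt(1 - j/(11/7)): argument at 7/12 is 83/132, nonzero, so 7/12 is not its branch point (a point on a principal cut is still regular for the continued germ).
Branch term log(1 - j/(10/11)): argument at 7/12 is 43/120, nonzero, so 7/12 is not its branch point (a point on a principal cut is still regular for the continued germ).
So the germ continues analytically to 7/12.

The point is a regular point.


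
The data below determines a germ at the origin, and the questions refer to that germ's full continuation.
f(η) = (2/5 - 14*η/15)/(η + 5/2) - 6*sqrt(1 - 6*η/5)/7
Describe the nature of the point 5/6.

The term (-6/7)*sqrt(1 - η/(5/6)) has argument 1 - 5/6/(5/6) = 0 at 5/6: a square-root (algebraic, two-sheeted) branch point; the remaining terms are analytic or single-valued there.

The point is an algebraic (square-root) branch point.


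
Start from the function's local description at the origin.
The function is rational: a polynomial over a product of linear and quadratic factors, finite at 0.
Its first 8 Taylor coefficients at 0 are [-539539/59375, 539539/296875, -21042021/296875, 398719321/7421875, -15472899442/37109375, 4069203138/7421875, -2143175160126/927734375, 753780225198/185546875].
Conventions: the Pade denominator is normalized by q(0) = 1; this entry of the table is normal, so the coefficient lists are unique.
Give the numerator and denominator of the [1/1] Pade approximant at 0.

Taylor coefficients needed (read off): a_0 = -539539/59375, a_1 = 539539/296875, a_2 = -21042021/296875.
Write the denominator as Q(ω) = 1 + q1*ω. Requiring Q*f - P = O(ω^3) with deg P <= 1 kills the coefficients of ω^2..ω^2 in Q*f:
  ω^2: a_2 + q1*a_1 = 0, i.e. -21042021/296875 + (539539/296875)*q1 = 0.
Solving this linear system: q1 = 39.
The numerator is Q*f truncated at degree 1: P0 = a_0 = -539539/59375; P1 = a_1 + q1*a_0 = -104670566/296875.

The Pade approximant has numerator coefficients [-539539/59375, -104670566/296875]; denominator coefficients [1, 39].


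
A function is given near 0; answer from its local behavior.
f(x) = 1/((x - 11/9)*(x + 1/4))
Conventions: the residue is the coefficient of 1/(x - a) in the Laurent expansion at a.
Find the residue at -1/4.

At the order-1 pole -1/4 set g(x) = (x - (-1/4))*f(x) = 1/(x - 11/9).
Simple pole: residue = g(a) at a = -1/4, which is -36/53.

The residue is -36/53.


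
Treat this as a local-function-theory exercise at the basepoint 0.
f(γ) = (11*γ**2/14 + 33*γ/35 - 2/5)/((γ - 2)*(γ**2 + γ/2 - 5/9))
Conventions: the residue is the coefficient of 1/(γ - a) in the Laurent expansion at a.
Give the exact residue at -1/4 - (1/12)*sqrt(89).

The factor γ**2 + γ/2 - 5/9 splits as (γ - a)(γ - a') with a = -1/4 - (1/12)*sqrt(89), a' = -1/4 + (1/12)*sqrt(89). At the order-1 pole a set g(γ) = (γ - a)*f(γ) = [(11*γ**2/14 + 33*γ/35 - 2/5)/(γ - 2)] / (γ - a').
Simple pole: residue = g(a) at a = -1/4 - (1/12)*sqrt(89), which is -179/1400 + (213/124600)*sqrt(89).

The residue is -179/1400 + (213/124600)*sqrt(89).


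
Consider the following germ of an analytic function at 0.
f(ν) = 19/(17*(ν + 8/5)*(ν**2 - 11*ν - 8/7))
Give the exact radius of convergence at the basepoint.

Denominator factor (ν + 8/5): pole of order 1 at -8/5, modulus 8/5.
Denominator factor (ν**2 - 11*ν - 8/7): discriminant 879/7, real irrational roots 11/2 + (1/14)*sqrt(6153) and 11/2 - (1/14)*sqrt(6153); poles of order 1, moduli 11/2 + (1/14)*sqrt(6153) and -11/2 + (1/14)*sqrt(6153).
The radius of convergence is the smallest modulus among the singular points: -11/2 + (1/14)*sqrt(6153).

The radius of convergence is -11/2 + (1/14)*sqrt(6153).


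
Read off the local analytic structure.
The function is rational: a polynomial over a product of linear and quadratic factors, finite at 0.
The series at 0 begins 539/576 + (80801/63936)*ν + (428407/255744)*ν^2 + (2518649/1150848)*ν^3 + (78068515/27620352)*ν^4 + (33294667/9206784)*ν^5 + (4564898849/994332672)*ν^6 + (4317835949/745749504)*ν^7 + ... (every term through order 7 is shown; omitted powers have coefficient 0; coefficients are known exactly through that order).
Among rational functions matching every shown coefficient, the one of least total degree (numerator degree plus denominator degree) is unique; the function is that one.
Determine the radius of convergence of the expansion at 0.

The radius of convergence is 6/7.

No rational of total degree below 3 reproduces all 8 coefficients; solving the [1/2] Pade equations on them gives f(ν) = (11/16 - 25*ν/37)/(ν - 6/7)**2, whose expansion matches every shown term.
Denominator factor (ν - 6/7)^2: pole of order 2 at 6/7, modulus 6/7.
The radius of convergence is the smallest modulus among the singular points: 6/7.


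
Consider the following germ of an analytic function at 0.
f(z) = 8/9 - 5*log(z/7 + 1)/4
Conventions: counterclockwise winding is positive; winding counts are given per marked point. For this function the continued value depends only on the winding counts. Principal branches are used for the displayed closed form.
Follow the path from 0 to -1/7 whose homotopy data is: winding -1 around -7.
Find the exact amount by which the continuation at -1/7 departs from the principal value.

The rational part is single-valued and drops out of the difference; each branch term changes only by its own monodromy.
(-5/4)*log(1 - z/(-7)): each positive loop around -7 adds 2*pi*i to the log, so winding -1 contributes (-5/4)*(-1)*2*pi*i = (5/2)*pi*i.
Summing the contributions at z = -1/7 gives (5/2)*pi*i.

Continued minus principal equals (5/2)*pi*i.


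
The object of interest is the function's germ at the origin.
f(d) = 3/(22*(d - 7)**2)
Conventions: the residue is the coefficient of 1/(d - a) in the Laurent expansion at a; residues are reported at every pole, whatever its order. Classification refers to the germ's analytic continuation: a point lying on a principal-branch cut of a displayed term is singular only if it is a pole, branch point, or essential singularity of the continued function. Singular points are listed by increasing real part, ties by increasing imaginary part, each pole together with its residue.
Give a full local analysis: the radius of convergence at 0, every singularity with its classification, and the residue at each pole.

Radius of convergence at 0: 7.
At 7: a pole of order 2; residue 0.

Denominator factor (d - 7)^2: pole of order 2 at 7, modulus 7.
The radius of convergence is the smallest modulus among the singular points: 7.
At the order-2 pole 7 set g(d) = (d - (7))^2*f(d) = 3/22.
Order-2 pole: residue = g'(a); g'(7) = 0, so the residue is 0.


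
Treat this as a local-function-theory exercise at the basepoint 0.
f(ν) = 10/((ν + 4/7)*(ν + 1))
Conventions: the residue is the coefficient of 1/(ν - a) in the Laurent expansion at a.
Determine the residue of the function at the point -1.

The residue is -70/3.

At the order-1 pole -1 set g(ν) = (ν - (-1))*f(ν) = 10/(ν + 4/7).
Simple pole: residue = g(a) at a = -1, which is -70/3.


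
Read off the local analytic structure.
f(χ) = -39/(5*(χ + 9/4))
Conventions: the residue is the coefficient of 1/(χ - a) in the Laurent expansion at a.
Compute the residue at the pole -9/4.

The residue is -39/5.

At the order-1 pole -9/4 set g(χ) = (χ - (-9/4))*f(χ) = -39/5.
Simple pole: residue = g(a) at a = -9/4, which is -39/5.


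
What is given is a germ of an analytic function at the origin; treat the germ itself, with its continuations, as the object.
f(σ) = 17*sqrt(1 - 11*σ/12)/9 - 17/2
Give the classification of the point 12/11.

The point is an algebraic (square-root) branch point.

The term (17/9)*sqrt(1 - σ/(12/11)) has argument 1 - 12/11/(12/11) = 0 at 12/11: a square-root (algebraic, two-sheeted) branch point; the remaining terms are analytic or single-valued there.


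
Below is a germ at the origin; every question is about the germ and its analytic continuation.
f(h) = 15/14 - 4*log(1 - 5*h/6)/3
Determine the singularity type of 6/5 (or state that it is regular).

The point is a logarithmic branch point.

The term (-4/3)*log(1 - h/(6/5)) has argument 1 - 6/5/(6/5) = 0 at 6/5: a logarithmic (infinitely-sheeted) branch point; the remaining terms are analytic or single-valued there.


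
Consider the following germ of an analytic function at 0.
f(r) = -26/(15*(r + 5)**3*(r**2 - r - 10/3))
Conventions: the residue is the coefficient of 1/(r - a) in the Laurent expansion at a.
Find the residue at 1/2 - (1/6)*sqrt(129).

The residue is 11037/2560000 + (52767/110080000)*sqrt(129).

The factor r**2 - r - 10/3 splits as (r - a)(r - a') with a = 1/2 - (1/6)*sqrt(129), a' = 1/2 + (1/6)*sqrt(129). At the order-1 pole a set g(r) = (r - a)*f(r) = [-26/(15*(r + 5)**3)] / (r - a').
Simple pole: residue = g(a) at a = 1/2 - (1/6)*sqrt(129), which is 11037/2560000 + (52767/110080000)*sqrt(129).


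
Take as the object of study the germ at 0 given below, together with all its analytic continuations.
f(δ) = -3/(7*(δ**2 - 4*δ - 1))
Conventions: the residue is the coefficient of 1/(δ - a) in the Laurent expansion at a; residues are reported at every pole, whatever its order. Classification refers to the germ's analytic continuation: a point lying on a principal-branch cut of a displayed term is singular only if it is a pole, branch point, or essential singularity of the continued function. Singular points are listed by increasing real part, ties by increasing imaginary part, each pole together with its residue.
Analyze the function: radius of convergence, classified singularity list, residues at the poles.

Radius of convergence at 0: -2 + sqrt(5).
At 2 - sqrt(5): a pole of order 1; residue (3/70)*sqrt(5).
At 2 + sqrt(5): a pole of order 1; residue -(3/70)*sqrt(5).

Denominator factor (δ**2 - 4*δ - 1): discriminant 20, real irrational roots 2 + sqrt(5) and 2 - sqrt(5); poles of order 1, moduli 2 + sqrt(5) and -2 + sqrt(5).
The radius of convergence is the smallest modulus among the singular points: -2 + sqrt(5).
The factor δ**2 - 4*δ - 1 splits as (δ - a)(δ - a') with a = 2 - sqrt(5), a' = 2 + sqrt(5). At the order-1 pole a set g(δ) = (δ - a)*f(δ) = [-3/7] / (δ - a').
Simple pole: residue = g(a) at a = 2 - sqrt(5), which is (3/70)*sqrt(5).
The factor δ**2 - 4*δ - 1 splits as (δ - a)(δ - a') with a = 2 + sqrt(5), a' = 2 - sqrt(5). At the order-1 pole a set g(δ) = (δ - a)*f(δ) = [-3/7] / (δ - a').
Simple pole: residue = g(a) at a = 2 + sqrt(5), which is -(3/70)*sqrt(5).
List the singular points by increasing real part (a conjugate pair: the negative imaginary part first).
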